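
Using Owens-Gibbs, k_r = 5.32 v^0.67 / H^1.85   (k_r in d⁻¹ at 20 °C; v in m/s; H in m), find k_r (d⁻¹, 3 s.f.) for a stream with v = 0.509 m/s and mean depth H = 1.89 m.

k_r ≈ 1.04 d⁻¹

k_r = 5.32 × 0.509^0.67 / 1.89^1.85 = 5.32 × 0.6361 / 3.247 = 1.042 d⁻¹.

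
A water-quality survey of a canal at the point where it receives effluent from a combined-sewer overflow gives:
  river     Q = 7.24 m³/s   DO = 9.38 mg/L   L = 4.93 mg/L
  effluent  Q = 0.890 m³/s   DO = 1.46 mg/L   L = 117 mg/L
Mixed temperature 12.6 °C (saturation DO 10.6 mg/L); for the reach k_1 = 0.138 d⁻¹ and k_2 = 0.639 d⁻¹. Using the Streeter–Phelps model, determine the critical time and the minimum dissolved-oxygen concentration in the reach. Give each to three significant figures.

t_c ≈ 1.90 d; minimum DO ≈ 7.74 mg/L

Mixed DO = (7.24×9.38 + 0.890×1.46)/(7.24+0.890) = 69.21/8.130 = 8.513 mg/L.
Mixed L₀ = (7.24×4.93 + 0.890×117)/(8.130) = 139.8/8.130 = 17.20 mg/L.
Initial deficit D₀ = C_s − DO₀ = 10.6 − 8.513 = 2.087 mg/L.
t_c = (1/0.5010) ln[(0.639/0.138)(1 − 2.087×0.5010/(0.138×17.20))] = 1.996 × ln(2.590) = 1.900 d.
D_c = (0.138/0.639) × 17.20 × e^(−0.138×1.900) = 0.2160 × 17.20 × 0.7694 = 2.858 mg/L.
Minimum DO = 10.6 − 2.858 = 7.742 mg/L.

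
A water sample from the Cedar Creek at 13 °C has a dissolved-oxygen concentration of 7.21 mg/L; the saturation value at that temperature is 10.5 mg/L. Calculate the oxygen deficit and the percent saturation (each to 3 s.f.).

D = C_s − C = 10.5 − 7.21 = 3.29 mg/L.
% saturation = 7.21/10.5 × 100 = 68.7 %.

D ≈ 3.29 mg/L; 68.7 % saturation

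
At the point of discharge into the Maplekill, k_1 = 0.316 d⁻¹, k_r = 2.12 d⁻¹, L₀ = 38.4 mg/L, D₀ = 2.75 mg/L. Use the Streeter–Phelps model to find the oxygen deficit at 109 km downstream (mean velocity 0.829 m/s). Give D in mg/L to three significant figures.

D ≈ 4.00 mg/L

Travel time t = x/v = 109 km / (0.829 m/s) = 109000 m / 0.829 m/s = 131500 s = 1.522 d.
k_1 L₀/(k_r−k_1) = 0.316×38.4/(2.12−0.316) = 12.13/1.804 = 6.726 mg/L.
e^(−k_1 t) = e^(−0.316×1.522) = 0.6182; e^(−k_r t) = e^(−2.12×1.522) = 0.03971.
D = 6.726 × (0.6182 − 0.03971) + 2.75 × 0.03971 = 3.891 + 0.1092 = 4.001 mg/L.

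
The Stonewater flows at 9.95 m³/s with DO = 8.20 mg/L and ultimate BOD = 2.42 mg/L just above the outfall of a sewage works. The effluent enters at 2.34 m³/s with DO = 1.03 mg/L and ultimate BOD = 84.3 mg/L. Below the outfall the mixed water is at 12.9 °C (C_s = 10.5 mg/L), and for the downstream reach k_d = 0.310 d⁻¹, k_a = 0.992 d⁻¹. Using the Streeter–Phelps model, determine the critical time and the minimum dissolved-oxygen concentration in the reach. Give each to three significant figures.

Mixed DO = (9.95×8.20 + 2.34×1.03)/(9.95+2.34) = 84.00/12.29 = 6.835 mg/L.
Mixed L₀ = (9.95×2.42 + 2.34×84.3)/(12.29) = 221.3/12.29 = 18.01 mg/L.
Initial deficit D₀ = C_s − DO₀ = 10.5 − 6.835 = 3.665 mg/L.
t_c = (1/0.6820) ln[(0.992/0.310)(1 − 3.665×0.6820/(0.310×18.01))] = 1.466 × ln(1.767) = 0.8350 d.
D_c = (0.310/0.992) × 18.01 × e^(−0.310×0.8350) = 0.3125 × 18.01 × 0.7719 = 4.345 mg/L.
Minimum DO = 10.5 − 4.345 = 6.155 mg/L.

t_c ≈ 0.835 d; minimum DO ≈ 6.16 mg/L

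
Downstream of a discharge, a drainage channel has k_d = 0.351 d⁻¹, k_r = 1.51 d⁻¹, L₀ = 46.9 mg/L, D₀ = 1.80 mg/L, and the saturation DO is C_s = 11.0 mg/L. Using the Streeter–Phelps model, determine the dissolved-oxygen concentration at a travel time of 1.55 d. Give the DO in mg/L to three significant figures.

DO ≈ 3.95 mg/L

k_d L₀/(k_r−k_d) = 0.351×46.9/(1.51−0.351) = 16.46/1.159 = 14.20 mg/L.
e^(−k_d t) = e^(−0.351×1.550) = 0.5804; e^(−k_r t) = e^(−1.51×1.550) = 0.09628.
D = 14.20 × (0.5804 − 0.09628) + 1.80 × 0.09628 = 6.876 + 0.1733 = 7.049 mg/L.
DO = C_s − D = 11.0 − 7.049 = 3.951 mg/L.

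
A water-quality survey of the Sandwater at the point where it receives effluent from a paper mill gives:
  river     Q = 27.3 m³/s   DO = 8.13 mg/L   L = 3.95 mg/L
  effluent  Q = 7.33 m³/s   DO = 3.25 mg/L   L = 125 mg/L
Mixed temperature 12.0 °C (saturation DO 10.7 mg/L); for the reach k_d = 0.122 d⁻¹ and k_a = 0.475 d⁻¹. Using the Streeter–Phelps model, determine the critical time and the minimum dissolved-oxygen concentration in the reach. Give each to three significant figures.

Mixed DO = (27.3×8.13 + 7.33×3.25)/(27.3+7.33) = 245.8/34.63 = 7.097 mg/L.
Mixed L₀ = (27.3×3.95 + 7.33×125)/(34.63) = 1024/34.63 = 29.57 mg/L.
Initial deficit D₀ = C_s − DO₀ = 10.7 − 7.097 = 3.603 mg/L.
t_c = (1/0.3530) ln[(0.475/0.122)(1 − 3.603×0.3530/(0.122×29.57))] = 2.833 × ln(2.521) = 2.619 d.
D_c = (0.122/0.475) × 29.57 × e^(−0.122×2.619) = 0.2568 × 29.57 × 0.7265 = 5.518 mg/L.
Minimum DO = 10.7 − 5.518 = 5.182 mg/L.

t_c ≈ 2.62 d; minimum DO ≈ 5.18 mg/L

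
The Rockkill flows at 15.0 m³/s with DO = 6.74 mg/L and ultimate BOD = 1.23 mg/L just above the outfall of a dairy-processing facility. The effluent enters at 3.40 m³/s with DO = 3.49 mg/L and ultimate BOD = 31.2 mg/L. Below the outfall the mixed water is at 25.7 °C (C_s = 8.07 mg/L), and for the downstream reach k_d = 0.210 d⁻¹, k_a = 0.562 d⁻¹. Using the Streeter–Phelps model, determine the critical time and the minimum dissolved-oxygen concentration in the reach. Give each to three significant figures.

t_c ≈ 0.949 d; minimum DO ≈ 6.00 mg/L

Mixed DO = (15.0×6.74 + 3.40×3.49)/(15.0+3.40) = 113.0/18.40 = 6.139 mg/L.
Mixed L₀ = (15.0×1.23 + 3.40×31.2)/(18.40) = 124.5/18.40 = 6.768 mg/L.
Initial deficit D₀ = C_s − DO₀ = 8.07 − 6.139 = 1.931 mg/L.
t_c = (1/0.3520) ln[(0.562/0.210)(1 − 1.931×0.3520/(0.210×6.768))] = 2.841 × ln(1.397) = 0.9490 d.
D_c = (0.210/0.562) × 6.768 × e^(−0.210×0.9490) = 0.3737 × 6.768 × 0.8193 = 2.072 mg/L.
Minimum DO = 8.07 − 2.072 = 5.998 mg/L.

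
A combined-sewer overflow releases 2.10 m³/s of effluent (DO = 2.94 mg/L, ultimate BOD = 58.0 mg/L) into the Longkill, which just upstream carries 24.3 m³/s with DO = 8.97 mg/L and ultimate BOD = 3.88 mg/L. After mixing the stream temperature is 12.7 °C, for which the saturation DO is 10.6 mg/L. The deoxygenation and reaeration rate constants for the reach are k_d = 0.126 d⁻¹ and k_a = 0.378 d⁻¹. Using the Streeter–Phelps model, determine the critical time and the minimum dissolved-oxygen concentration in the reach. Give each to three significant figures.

t_c ≈ 1.48 d; minimum DO ≈ 8.34 mg/L

Mixed DO = (24.3×8.97 + 2.10×2.94)/(24.3+2.10) = 224.1/26.40 = 8.490 mg/L.
Mixed L₀ = (24.3×3.88 + 2.10×58.0)/(26.40) = 216.1/26.40 = 8.185 mg/L.
Initial deficit D₀ = C_s − DO₀ = 10.6 − 8.490 = 2.110 mg/L.
t_c = (1/0.2520) ln[(0.378/0.126)(1 − 2.110×0.2520/(0.126×8.185))] = 3.968 × ln(1.454) = 1.484 d.
D_c = (0.126/0.378) × 8.185 × e^(−0.126×1.484) = 0.3333 × 8.185 × 0.8294 = 2.263 mg/L.
Minimum DO = 10.6 − 2.263 = 8.337 mg/L.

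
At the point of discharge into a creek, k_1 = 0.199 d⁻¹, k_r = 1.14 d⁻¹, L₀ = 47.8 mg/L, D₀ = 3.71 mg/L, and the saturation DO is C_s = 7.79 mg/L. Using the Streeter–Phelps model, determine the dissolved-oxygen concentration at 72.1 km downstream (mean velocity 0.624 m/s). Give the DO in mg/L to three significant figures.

DO ≈ 1.44 mg/L

Travel time t = x/v = 72.1 km / (0.624 m/s) = 72100 m / 0.624 m/s = 115500 s = 1.337 d.
k_1 L₀/(k_r−k_1) = 0.199×47.8/(1.14−0.199) = 9.512/0.9410 = 10.11 mg/L.
e^(−k_1 t) = e^(−0.199×1.337) = 0.7663; e^(−k_r t) = e^(−1.14×1.337) = 0.2177.
D = 10.11 × (0.7663 − 0.2177) + 3.71 × 0.2177 = 5.546 + 0.8077 = 6.354 mg/L.
DO = C_s − D = 7.79 − 6.354 = 1.436 mg/L.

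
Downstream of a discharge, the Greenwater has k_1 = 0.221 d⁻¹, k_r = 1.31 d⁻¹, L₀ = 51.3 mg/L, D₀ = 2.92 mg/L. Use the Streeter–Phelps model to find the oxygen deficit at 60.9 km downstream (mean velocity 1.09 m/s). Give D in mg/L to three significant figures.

D ≈ 5.81 mg/L

Travel time t = x/v = 60.9 km / (1.09 m/s) = 60900 m / 1.09 m/s = 55870 s = 0.6467 d.
k_1 L₀/(k_r−k_1) = 0.221×51.3/(1.31−0.221) = 11.34/1.089 = 10.41 mg/L.
e^(−k_1 t) = e^(−0.221×0.6467) = 0.8668; e^(−k_r t) = e^(−1.31×0.6467) = 0.4286.
D = 10.41 × (0.8668 − 0.4286) + 2.92 × 0.4286 = 4.562 + 1.252 = 5.813 mg/L.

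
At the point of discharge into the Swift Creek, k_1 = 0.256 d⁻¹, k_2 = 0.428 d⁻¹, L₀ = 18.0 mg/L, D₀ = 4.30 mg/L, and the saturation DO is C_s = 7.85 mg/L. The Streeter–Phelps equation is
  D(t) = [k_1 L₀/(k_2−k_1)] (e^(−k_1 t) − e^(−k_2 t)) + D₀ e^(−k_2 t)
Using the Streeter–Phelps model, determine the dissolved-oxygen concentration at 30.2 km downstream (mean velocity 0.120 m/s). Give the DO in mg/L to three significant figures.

Travel time t = x/v = 30.2 km / (0.120 m/s) = 30200 m / 0.120 m/s = 251700 s = 2.913 d.
k_1 L₀/(k_2−k_1) = 0.256×18.0/(0.428−0.256) = 4.608/0.1720 = 26.79 mg/L.
e^(−k_1 t) = e^(−0.256×2.913) = 0.4744; e^(−k_2 t) = e^(−0.428×2.913) = 0.2875.
D = 26.79 × (0.4744 − 0.2875) + 4.30 × 0.2875 = 5.009 + 1.236 = 6.245 mg/L.
DO = C_s − D = 7.85 − 6.245 = 1.605 mg/L.

DO ≈ 1.61 mg/L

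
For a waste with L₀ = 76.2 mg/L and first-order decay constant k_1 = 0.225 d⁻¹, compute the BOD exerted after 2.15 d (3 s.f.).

y_t = L₀(1 − e^(−k_1 t)) = 76.2 × (1 − e^(−0.225×2.15))
= 76.2 × (1 − 0.6165) = 76.2 × 0.3835 = 29.23 mg/L.

y ≈ 29.2 mg/L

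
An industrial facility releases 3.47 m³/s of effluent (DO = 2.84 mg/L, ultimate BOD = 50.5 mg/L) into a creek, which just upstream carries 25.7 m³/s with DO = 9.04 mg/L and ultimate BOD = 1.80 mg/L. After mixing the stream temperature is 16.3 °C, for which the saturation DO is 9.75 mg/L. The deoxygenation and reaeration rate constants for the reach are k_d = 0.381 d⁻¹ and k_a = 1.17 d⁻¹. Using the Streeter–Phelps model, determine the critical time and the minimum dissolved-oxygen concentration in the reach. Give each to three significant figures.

Mixed DO = (25.7×9.04 + 3.47×2.84)/(25.7+3.47) = 242.2/29.17 = 8.302 mg/L.
Mixed L₀ = (25.7×1.80 + 3.47×50.5)/(29.17) = 221.5/29.17 = 7.593 mg/L.
Initial deficit D₀ = C_s − DO₀ = 9.75 − 8.302 = 1.448 mg/L.
t_c = (1/0.7890) ln[(1.17/0.381)(1 − 1.448×0.7890/(0.381×7.593))] = 1.267 × ln(1.859) = 0.7855 d.
D_c = (0.381/1.17) × 7.593 × e^(−0.381×0.7855) = 0.3256 × 7.593 × 0.7413 = 1.833 mg/L.
Minimum DO = 9.75 − 1.833 = 7.917 mg/L.

t_c ≈ 0.786 d; minimum DO ≈ 7.92 mg/L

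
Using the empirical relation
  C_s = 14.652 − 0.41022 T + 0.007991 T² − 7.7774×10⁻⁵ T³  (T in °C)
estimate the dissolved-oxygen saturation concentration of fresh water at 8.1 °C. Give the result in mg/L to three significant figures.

C_s = 14.652 − 0.41022×8.1 + 0.007991×8.1² − 7.7774×10⁻⁵×8.1³ = 11.81 mg/L.

C_s ≈ 11.8 mg/L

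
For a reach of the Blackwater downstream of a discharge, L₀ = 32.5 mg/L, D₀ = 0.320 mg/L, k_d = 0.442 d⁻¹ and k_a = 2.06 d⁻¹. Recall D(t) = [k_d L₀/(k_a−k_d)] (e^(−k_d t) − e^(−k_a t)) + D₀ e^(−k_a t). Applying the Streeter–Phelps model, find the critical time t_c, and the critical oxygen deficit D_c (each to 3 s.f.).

t_c = [1/(k_a−k_d)] ln[(k_a/k_d)(1 − D₀(k_a−k_d)/(k_d L₀))]
= [1/(2.06−0.442)] ln[(2.06/0.442)(1 − 0.320×1.618/(0.442×32.5))]
= (1/1.618) ln[4.661 × 0.9640] = 0.6180 × ln(4.493) = 0.6180 × 1.502 = 0.9286 d.
D_c = (k_d/k_a) L₀ e^(−k_d t_c) = (0.442/2.06) × 32.5 × e^(−0.442×0.9286) = 0.2146 × 32.5 × 0.6634 = 4.626 mg/L.

t_c ≈ 0.929 d; D_c ≈ 4.63 mg/L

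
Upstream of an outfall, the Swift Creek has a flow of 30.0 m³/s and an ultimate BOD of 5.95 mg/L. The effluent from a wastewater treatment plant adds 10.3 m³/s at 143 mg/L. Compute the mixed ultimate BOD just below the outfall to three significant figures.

Flow-weighted mixing: C = (Q_r C_r + Q_w C_w)/(Q_r + Q_w)
= (30.0×5.95 + 10.3×143)/(30.0 + 10.3) = 1651/40.30 = 40.98 mg/L.

41.0 mg/L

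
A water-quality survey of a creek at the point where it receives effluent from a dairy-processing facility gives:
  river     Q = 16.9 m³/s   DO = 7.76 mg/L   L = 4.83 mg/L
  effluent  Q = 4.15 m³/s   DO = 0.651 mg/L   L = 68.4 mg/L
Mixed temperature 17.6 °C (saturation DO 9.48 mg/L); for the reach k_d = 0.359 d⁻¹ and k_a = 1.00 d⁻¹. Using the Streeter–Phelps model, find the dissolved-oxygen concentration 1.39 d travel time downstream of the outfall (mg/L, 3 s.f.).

DO ≈ 5.22 mg/L

Mixed DO = (16.9×7.76 + 4.15×0.651)/(16.9+4.15) = 133.8/21.05 = 6.358 mg/L.
Mixed L₀ = (16.9×4.83 + 4.15×68.4)/(21.05) = 365.5/21.05 = 17.36 mg/L.
Initial deficit D₀ = C_s − DO₀ = 9.48 − 6.358 = 3.122 mg/L.
D(1.39) = [0.359×17.36/(1.00−0.359)](e^(−0.359×1.39) − e^(−1.00×1.39)) + 3.122 e^(−1.00×1.39)
= 9.724 × (0.6071 − 0.2491) + 3.122 × 0.2491 = 4.259 mg/L.
DO = 9.48 − 4.259 = 5.221 mg/L.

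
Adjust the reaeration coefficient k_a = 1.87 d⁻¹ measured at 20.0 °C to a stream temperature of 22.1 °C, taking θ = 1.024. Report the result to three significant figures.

k_a ≈ 1.97 d⁻¹

k_a(T₂) = k_a(T₁) · θ^(T₂−T₁) = 1.87 × 1.024^(22.1−20.0)
= 1.87 × 1.024^2.10 = 1.87 × 1.051 = 1.965 d⁻¹.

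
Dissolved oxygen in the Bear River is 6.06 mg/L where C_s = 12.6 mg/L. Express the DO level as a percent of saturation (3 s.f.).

% saturation = C/C_s × 100 = 6.06/12.6 × 100 = 48.1 %.

48.1 % saturation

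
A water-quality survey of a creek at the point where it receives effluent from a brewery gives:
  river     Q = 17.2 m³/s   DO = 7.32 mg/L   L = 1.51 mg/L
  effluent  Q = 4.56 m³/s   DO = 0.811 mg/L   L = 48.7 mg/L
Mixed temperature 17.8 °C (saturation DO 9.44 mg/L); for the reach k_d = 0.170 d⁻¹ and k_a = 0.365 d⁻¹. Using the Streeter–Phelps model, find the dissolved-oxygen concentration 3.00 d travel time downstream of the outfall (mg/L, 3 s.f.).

Mixed DO = (17.2×7.32 + 4.56×0.811)/(17.2+4.56) = 129.6/21.76 = 5.956 mg/L.
Mixed L₀ = (17.2×1.51 + 4.56×48.7)/(21.76) = 248.0/21.76 = 11.40 mg/L.
Initial deficit D₀ = C_s − DO₀ = 9.44 − 5.956 = 3.484 mg/L.
D(3.00) = [0.170×11.40/(0.365−0.170)](e^(−0.170×3.00) − e^(−0.365×3.00)) + 3.484 e^(−0.365×3.00)
= 9.938 × (0.6005 − 0.3345) + 3.484 × 0.3345 = 3.809 mg/L.
DO = 9.44 − 3.809 = 5.631 mg/L.

DO ≈ 5.63 mg/L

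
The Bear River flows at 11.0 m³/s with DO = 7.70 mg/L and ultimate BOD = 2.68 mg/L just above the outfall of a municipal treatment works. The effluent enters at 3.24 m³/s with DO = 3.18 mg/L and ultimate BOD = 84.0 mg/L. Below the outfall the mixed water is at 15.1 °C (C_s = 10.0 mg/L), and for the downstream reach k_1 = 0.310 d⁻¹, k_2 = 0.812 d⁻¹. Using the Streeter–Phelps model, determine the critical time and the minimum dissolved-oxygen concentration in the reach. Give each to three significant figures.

t_c ≈ 1.33 d; minimum DO ≈ 4.65 mg/L

Mixed DO = (11.0×7.70 + 3.24×3.18)/(11.0+3.24) = 95.00/14.24 = 6.672 mg/L.
Mixed L₀ = (11.0×2.68 + 3.24×84.0)/(14.24) = 301.6/14.24 = 21.18 mg/L.
Initial deficit D₀ = C_s − DO₀ = 10.0 − 6.672 = 3.328 mg/L.
t_c = (1/0.5020) ln[(0.812/0.310)(1 − 3.328×0.5020/(0.310×21.18))] = 1.992 × ln(1.953) = 1.333 d.
D_c = (0.310/0.812) × 21.18 × e^(−0.310×1.333) = 0.3818 × 21.18 × 0.6615 = 5.349 mg/L.
Minimum DO = 10.0 − 5.349 = 4.651 mg/L.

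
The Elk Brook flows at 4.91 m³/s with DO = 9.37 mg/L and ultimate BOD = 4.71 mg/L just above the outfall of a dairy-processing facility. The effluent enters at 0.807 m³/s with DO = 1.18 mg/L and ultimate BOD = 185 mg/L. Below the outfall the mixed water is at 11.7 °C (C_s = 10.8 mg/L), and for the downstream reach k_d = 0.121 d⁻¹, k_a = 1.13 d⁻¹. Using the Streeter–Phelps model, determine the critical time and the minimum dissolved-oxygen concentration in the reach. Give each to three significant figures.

t_c ≈ 0.970 d; minimum DO ≈ 7.93 mg/L

Mixed DO = (4.91×9.37 + 0.807×1.18)/(4.91+0.807) = 46.96/5.717 = 8.214 mg/L.
Mixed L₀ = (4.91×4.71 + 0.807×185)/(5.717) = 172.4/5.717 = 30.16 mg/L.
Initial deficit D₀ = C_s − DO₀ = 10.8 − 8.214 = 2.586 mg/L.
t_c = (1/1.009) ln[(1.13/0.121)(1 − 2.586×1.009/(0.121×30.16))] = 0.9911 × ln(2.661) = 0.9701 d.
D_c = (0.121/1.13) × 30.16 × e^(−0.121×0.9701) = 0.1071 × 30.16 × 0.8892 = 2.872 mg/L.
Minimum DO = 10.8 − 2.872 = 7.928 mg/L.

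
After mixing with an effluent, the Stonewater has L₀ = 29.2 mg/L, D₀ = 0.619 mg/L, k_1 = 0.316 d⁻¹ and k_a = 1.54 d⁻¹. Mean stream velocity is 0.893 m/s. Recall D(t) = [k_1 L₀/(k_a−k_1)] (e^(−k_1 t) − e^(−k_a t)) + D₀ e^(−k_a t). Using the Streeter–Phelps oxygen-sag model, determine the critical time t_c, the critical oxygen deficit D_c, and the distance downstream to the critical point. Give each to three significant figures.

t_c ≈ 1.22 d; D_c ≈ 4.07 mg/L; x_c ≈ 94.4 km

With k_a/k_1 = 4.873 and 1 − D₀(k_a−k_1)/(k_1 L₀) = 0.9179,
t_c = ln(4.873 × 0.9179) / (1.54 − 0.316) = ln(4.473) / 1.224 = 1.498/1.224 = 1.224 d.
L(t_c) = L₀ e^(−k_1 t_c) = 29.2 × 0.6792 = 19.83 mg/L, and at the critical point k_a D_c = k_1 L, so D_c = (0.316/1.54) × 19.83 = 4.070 mg/L.
x_c = v t_c = 0.893 m/s × 1.224 d × 86400 s/d = 94430 m ≈ 94.4 km.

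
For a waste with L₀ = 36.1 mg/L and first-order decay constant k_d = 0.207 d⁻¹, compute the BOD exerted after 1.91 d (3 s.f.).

y ≈ 11.8 mg/L

y_t = L₀(1 − e^(−k_d t)) = 36.1 × (1 − e^(−0.207×1.91))
= 36.1 × (1 − 0.6734) = 36.1 × 0.3266 = 11.79 mg/L.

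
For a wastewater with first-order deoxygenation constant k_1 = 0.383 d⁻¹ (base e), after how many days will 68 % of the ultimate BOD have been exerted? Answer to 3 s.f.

t ≈ 2.98 d

y/L₀ = 1 − e^(−k_1 t) = 0.68 ⇒ e^(−k_1 t) = 0.320
t = −ln(0.320) / 0.383 = 1.139 / 0.383 = 2.975 d.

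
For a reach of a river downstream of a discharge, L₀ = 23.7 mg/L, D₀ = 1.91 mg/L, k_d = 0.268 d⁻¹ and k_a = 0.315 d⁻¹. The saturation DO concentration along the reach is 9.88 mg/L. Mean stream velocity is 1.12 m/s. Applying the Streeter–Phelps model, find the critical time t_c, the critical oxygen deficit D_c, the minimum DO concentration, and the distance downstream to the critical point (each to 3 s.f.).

At the critical point dD/dt = 0, so k_d L₀ e^(−k_d t) = k_a D. Substituting D(t) from the Streeter–Phelps equation and solving for t gives
t_c = ln[(k_a/k_d)(1 − D₀(k_a−k_d)/(k_d L₀))] / (k_a−k_d).
Here k_a−k_d = 0.04700 d⁻¹ and 1 − D₀(k_a−k_d)/(k_d L₀) = 1 − 1.91×0.04700/(0.268×23.7) = 0.9859, so
t_c = ln(1.175 × 0.9859) / 0.04700 = 0.1474 / 0.04700 = 3.135 d.
D_c = (k_d/k_a) L₀ e^(−k_d t_c) = (0.268/0.315) × 23.7 × e^(−0.268×3.135) = 0.8508 × 23.7 × 0.4316 = 8.703 mg/L.
Minimum DO = C_s − D_c = 9.88 − 8.703 = 1.177 mg/L.
x_c = v t_c = 1.12 m/s × 3.135 d × 86400 s/d = 303400 m ≈ 303 km.

t_c ≈ 3.14 d; D_c ≈ 8.70 mg/L; min DO ≈ 1.18 mg/L; x_c ≈ 303 km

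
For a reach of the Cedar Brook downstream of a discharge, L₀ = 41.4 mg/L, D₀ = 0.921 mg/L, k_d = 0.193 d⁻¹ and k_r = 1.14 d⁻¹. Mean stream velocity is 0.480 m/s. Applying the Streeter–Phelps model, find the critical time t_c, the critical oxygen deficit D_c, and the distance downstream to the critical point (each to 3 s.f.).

t_c ≈ 1.75 d; D_c ≈ 5.00 mg/L; x_c ≈ 72.7 km

At the critical point dD/dt = 0, so k_d L₀ e^(−k_d t) = k_r D. Substituting D(t) from the Streeter–Phelps equation and solving for t gives
t_c = ln[(k_r/k_d)(1 − D₀(k_r−k_d)/(k_d L₀))] / (k_r−k_d).
Here k_r−k_d = 0.9470 d⁻¹ and 1 − D₀(k_r−k_d)/(k_d L₀) = 1 − 0.921×0.9470/(0.193×41.4) = 0.8908, so
t_c = ln(5.907 × 0.8908) / 0.9470 = 1.661 / 0.9470 = 1.753 d.
D_c = (k_d/k_r) L₀ e^(−k_d t_c) = (0.193/1.14) × 41.4 × e^(−0.193×1.753) = 0.1693 × 41.4 × 0.7129 = 4.997 mg/L.
x_c = v t_c = 0.480 m/s × 1.753 d × 86400 s/d = 72720 m ≈ 72.7 km.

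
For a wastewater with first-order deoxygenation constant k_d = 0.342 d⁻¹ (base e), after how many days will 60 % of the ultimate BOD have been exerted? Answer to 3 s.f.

y/L₀ = 1 − e^(−k_d t) = 0.60 ⇒ e^(−k_d t) = 0.400
t = −ln(0.400) / 0.342 = 0.9163 / 0.342 = 2.679 d.

t ≈ 2.68 d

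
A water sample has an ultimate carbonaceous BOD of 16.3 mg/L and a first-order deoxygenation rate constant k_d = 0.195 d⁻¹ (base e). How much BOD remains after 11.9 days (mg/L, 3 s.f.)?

L_t = L₀ e^(−k_d t) = 16.3 × e^(−0.195×11.9) = 16.3 × 0.09822 = 1.601 mg/L.

L ≈ 1.60 mg/L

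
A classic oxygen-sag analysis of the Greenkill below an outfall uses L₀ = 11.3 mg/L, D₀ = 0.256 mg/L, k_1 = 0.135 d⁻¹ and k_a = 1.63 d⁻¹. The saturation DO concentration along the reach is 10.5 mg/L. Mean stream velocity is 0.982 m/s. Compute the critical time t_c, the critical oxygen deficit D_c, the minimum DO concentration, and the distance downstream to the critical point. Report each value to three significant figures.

t_c ≈ 1.47 d; D_c ≈ 0.767 mg/L; min DO ≈ 9.73 mg/L; x_c ≈ 125 km

t_c = [1/(k_a−k_1)] ln[(k_a/k_1)(1 − D₀(k_a−k_1)/(k_1 L₀))]
= [1/(1.63−0.135)] ln[(1.63/0.135)(1 − 0.256×1.495/(0.135×11.3))]
= (1/1.495) ln[12.07 × 0.7491] = 0.6689 × ln(9.045) = 0.6689 × 2.202 = 1.473 d.
L(t_c) = L₀ e^(−k_1 t_c) = 11.3 × 0.8197 = 9.262 mg/L, and at the critical point k_a D_c = k_1 L, so D_c = (0.135/1.63) × 9.262 = 0.7671 mg/L.
Minimum DO = C_s − D_c = 10.5 − 0.7671 = 9.733 mg/L.
x_c = v t_c = 0.982 m/s × 1.473 d × 86400 s/d = 125000 m ≈ 125 km.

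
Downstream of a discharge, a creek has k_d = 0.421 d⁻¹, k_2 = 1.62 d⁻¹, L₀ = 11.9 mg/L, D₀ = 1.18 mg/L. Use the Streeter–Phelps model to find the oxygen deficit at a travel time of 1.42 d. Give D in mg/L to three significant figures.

D ≈ 2.00 mg/L

k_d L₀/(k_2−k_d) = 0.421×11.9/(1.62−0.421) = 5.010/1.199 = 4.178 mg/L.
e^(−k_d t) = e^(−0.421×1.420) = 0.5500; e^(−k_2 t) = e^(−1.62×1.420) = 0.1002.
D = 4.178 × (0.5500 − 0.1002) + 1.18 × 0.1002 = 1.879 + 0.1183 = 1.998 mg/L.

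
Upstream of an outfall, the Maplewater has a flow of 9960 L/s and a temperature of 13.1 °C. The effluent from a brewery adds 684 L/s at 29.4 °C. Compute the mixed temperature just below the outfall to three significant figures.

14.1 °C

Flow-weighted mixing: C = (Q_r C_r + Q_w C_w)/(Q_r + Q_w)
= (9960×13.1 + 684×29.4)/(9960 + 684) = 150600/10640 = 14.15 °C.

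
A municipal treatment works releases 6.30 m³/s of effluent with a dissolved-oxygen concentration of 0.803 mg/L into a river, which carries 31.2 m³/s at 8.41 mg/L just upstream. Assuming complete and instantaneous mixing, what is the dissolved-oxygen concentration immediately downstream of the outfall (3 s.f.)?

Flow-weighted mixing: C = (Q_r C_r + Q_w C_w)/(Q_r + Q_w)
= (31.2×8.41 + 6.30×0.803)/(31.2 + 6.30) = 267.5/37.50 = 7.132 mg/L.

7.13 mg/L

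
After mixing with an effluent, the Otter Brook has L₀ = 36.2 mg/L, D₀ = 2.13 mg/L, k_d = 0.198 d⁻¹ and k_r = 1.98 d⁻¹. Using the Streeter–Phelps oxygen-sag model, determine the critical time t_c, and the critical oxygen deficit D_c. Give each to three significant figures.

t_c ≈ 0.869 d; D_c ≈ 3.05 mg/L

With k_r/k_d = 10.00 and 1 − D₀(k_r−k_d)/(k_d L₀) = 0.4704,
t_c = ln(10.00 × 0.4704) / (1.98 − 0.198) = ln(4.704) / 1.782 = 1.549/1.782 = 0.8690 d.
L(t_c) = L₀ e^(−k_d t_c) = 36.2 × 0.8419 = 30.48 mg/L, and at the critical point k_r D_c = k_d L, so D_c = (0.198/1.98) × 30.48 = 3.048 mg/L.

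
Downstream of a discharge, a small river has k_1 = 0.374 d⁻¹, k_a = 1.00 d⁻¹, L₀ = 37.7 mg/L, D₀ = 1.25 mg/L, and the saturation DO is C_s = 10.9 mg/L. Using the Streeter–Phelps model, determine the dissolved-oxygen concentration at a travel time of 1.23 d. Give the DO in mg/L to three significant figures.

DO ≈ 2.90 mg/L

k_1 L₀/(k_a−k_1) = 0.374×37.7/(1.00−0.374) = 14.10/0.6260 = 22.52 mg/L.
e^(−k_1 t) = e^(−0.374×1.230) = 0.6313; e^(−k_a t) = e^(−1.00×1.230) = 0.2923.
D = 22.52 × (0.6313 − 0.2923) + 1.25 × 0.2923 = 7.635 + 0.3654 = 8.000 mg/L.
DO = C_s − D = 10.9 − 8.000 = 2.900 mg/L.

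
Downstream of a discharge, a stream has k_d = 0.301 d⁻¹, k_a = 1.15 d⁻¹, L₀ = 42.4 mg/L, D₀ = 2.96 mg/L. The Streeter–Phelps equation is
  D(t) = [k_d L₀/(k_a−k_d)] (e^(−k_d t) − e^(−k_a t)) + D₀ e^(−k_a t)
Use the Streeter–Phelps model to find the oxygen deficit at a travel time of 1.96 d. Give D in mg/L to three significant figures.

k_d L₀/(k_a−k_d) = 0.301×42.4/(1.15−0.301) = 12.76/0.8490 = 15.03 mg/L.
e^(−k_d t) = e^(−0.301×1.960) = 0.5543; e^(−k_a t) = e^(−1.15×1.960) = 0.1050.
D = 15.03 × (0.5543 − 0.1050) + 2.96 × 0.1050 = 6.755 + 0.3107 = 7.066 mg/L.

D ≈ 7.07 mg/L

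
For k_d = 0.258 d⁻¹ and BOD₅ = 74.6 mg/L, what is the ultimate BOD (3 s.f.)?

L₀ ≈ 103 mg/L

BOD₅ = L₀(1 − e^(−5k_d)) ⇒ L₀ = BOD₅ / (1 − e^(−5×0.258))
= 74.6 / (1 − 0.2753) = 74.6 / 0.7247 = 102.9 mg/L.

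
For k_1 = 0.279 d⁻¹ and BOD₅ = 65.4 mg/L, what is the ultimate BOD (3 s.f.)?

BOD₅ = L₀(1 − e^(−5k_1)) ⇒ L₀ = BOD₅ / (1 − e^(−5×0.279))
= 65.4 / (1 − 0.2478) = 65.4 / 0.7522 = 86.95 mg/L.

L₀ ≈ 86.9 mg/L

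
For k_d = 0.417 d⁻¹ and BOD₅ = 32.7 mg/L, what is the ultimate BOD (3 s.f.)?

L₀ ≈ 37.3 mg/L

BOD₅ = L₀(1 − e^(−5k_d)) ⇒ L₀ = BOD₅ / (1 − e^(−5×0.417))
= 32.7 / (1 − 0.1243) = 32.7 / 0.8757 = 37.34 mg/L.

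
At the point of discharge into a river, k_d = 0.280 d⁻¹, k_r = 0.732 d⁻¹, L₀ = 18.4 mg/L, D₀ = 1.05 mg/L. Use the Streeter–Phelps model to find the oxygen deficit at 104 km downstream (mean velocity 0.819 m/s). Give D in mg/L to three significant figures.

Travel time t = x/v = 104 km / (0.819 m/s) = 104000 m / 0.819 m/s = 127000 s = 1.470 d.
k_d L₀/(k_r−k_d) = 0.280×18.4/(0.732−0.280) = 5.152/0.4520 = 11.40 mg/L.
e^(−k_d t) = e^(−0.280×1.470) = 0.6626; e^(−k_r t) = e^(−0.732×1.470) = 0.3410.
D = 11.40 × (0.6626 − 0.3410) + 1.05 × 0.3410 = 3.666 + 0.3581 = 4.024 mg/L.

D ≈ 4.02 mg/L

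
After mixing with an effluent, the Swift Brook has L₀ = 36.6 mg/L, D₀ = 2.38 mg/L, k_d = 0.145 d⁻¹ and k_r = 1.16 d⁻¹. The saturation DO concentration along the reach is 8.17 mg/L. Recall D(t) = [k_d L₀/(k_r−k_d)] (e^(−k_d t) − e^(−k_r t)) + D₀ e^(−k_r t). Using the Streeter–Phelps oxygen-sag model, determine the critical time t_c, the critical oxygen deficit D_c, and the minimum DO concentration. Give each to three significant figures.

t_c = [1/(k_r−k_d)] ln[(k_r/k_d)(1 − D₀(k_r−k_d)/(k_d L₀))]
= [1/(1.16−0.145)] ln[(1.16/0.145)(1 − 2.38×1.015/(0.145×36.6))]
= (1/1.015) ln[8.000 × 0.5448] = 0.9852 × ln(4.358) = 0.9852 × 1.472 = 1.450 d.
D_c = (k_d/k_r) L₀ e^(−k_d t_c) = (0.145/1.16) × 36.6 × e^(−0.145×1.450) = 0.1250 × 36.6 × 0.8103 = 3.707 mg/L.
Minimum DO = C_s − D_c = 8.17 − 3.707 = 4.463 mg/L.

t_c ≈ 1.45 d; D_c ≈ 3.71 mg/L; min DO ≈ 4.46 mg/L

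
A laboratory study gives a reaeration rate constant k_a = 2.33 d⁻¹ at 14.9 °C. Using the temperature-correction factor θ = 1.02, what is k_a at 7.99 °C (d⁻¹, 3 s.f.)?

k_a(T₂) = k_a(T₁) · θ^(T₂−T₁) = 2.33 × 1.02^(7.99−14.9)
= 2.33 × 1.02^-6.91 = 2.33 × 0.8721 = 2.032 d⁻¹.

k_a ≈ 2.03 d⁻¹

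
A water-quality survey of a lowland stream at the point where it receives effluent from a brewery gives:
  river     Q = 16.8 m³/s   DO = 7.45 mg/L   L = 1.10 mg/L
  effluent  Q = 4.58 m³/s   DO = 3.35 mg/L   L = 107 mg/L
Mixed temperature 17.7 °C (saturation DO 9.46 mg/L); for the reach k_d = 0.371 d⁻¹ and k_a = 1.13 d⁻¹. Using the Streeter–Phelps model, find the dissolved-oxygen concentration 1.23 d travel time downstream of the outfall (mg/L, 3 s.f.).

DO ≈ 4.27 mg/L

Mixed DO = (16.8×7.45 + 4.58×3.35)/(16.8+4.58) = 140.5/21.38 = 6.572 mg/L.
Mixed L₀ = (16.8×1.10 + 4.58×107)/(21.38) = 508.5/21.38 = 23.79 mg/L.
Initial deficit D₀ = C_s − DO₀ = 9.46 − 6.572 = 2.888 mg/L.
D(1.23) = [0.371×23.79/(1.13−0.371)](e^(−0.371×1.23) − e^(−1.13×1.23)) + 2.888 e^(−1.13×1.23)
= 11.63 × (0.6336 − 0.2491) + 2.888 × 0.2491 = 5.190 mg/L.
DO = 9.46 − 5.190 = 4.270 mg/L.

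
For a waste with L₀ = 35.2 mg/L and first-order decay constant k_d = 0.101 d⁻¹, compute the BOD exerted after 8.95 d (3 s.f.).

y_t = L₀(1 − e^(−k_d t)) = 35.2 × (1 − e^(−0.101×8.95))
= 35.2 × (1 − 0.4050) = 35.2 × 0.5950 = 20.95 mg/L.

y ≈ 20.9 mg/L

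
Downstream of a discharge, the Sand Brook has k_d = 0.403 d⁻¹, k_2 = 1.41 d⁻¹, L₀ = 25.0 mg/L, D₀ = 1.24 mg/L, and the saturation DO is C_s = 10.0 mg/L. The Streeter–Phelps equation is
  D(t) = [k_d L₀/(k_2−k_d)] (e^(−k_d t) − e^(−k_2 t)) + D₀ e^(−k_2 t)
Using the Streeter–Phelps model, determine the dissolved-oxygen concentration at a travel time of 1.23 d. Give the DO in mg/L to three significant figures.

k_d L₀/(k_2−k_d) = 0.403×25.0/(1.41−0.403) = 10.08/1.007 = 10.00 mg/L.
e^(−k_d t) = e^(−0.403×1.230) = 0.6092; e^(−k_2 t) = e^(−1.41×1.230) = 0.1765.
D = 10.00 × (0.6092 − 0.1765) + 1.24 × 0.1765 = 4.328 + 0.2189 = 4.547 mg/L.
DO = C_s − D = 10.0 − 4.547 = 5.453 mg/L.

DO ≈ 5.45 mg/L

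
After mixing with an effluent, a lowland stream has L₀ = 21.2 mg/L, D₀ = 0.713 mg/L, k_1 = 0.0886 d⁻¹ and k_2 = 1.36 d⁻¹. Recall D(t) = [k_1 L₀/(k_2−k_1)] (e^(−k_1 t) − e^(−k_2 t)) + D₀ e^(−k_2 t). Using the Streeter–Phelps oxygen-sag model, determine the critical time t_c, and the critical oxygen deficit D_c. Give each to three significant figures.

t_c ≈ 1.63 d; D_c ≈ 1.20 mg/L

t_c = [1/(k_2−k_1)] ln[(k_2/k_1)(1 − D₀(k_2−k_1)/(k_1 L₀))]
= [1/(1.36−0.0886)] ln[(1.36/0.0886)(1 − 0.713×1.271/(0.0886×21.2))]
= (1/1.271) ln[15.35 × 0.5174] = 0.7865 × ln(7.942) = 0.7865 × 2.072 = 1.630 d.
D_c = (k_1/k_2) L₀ e^(−k_1 t_c) = (0.0886/1.36) × 21.2 × e^(−0.0886×1.630) = 0.06515 × 21.2 × 0.8655 = 1.195 mg/L.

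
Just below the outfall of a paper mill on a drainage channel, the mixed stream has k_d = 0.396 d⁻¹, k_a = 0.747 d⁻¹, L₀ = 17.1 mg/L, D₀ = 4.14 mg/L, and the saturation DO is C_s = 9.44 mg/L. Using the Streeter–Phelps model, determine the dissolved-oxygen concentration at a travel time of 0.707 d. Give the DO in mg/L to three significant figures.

k_d L₀/(k_a−k_d) = 0.396×17.1/(0.747−0.396) = 6.772/0.3510 = 19.29 mg/L.
e^(−k_d t) = e^(−0.396×0.7070) = 0.7558; e^(−k_a t) = e^(−0.747×0.7070) = 0.5897.
D = 19.29 × (0.7558 − 0.5897) + 4.14 × 0.5897 = 3.204 + 2.441 = 5.646 mg/L.
DO = C_s − D = 9.44 − 5.646 = 3.794 mg/L.

DO ≈ 3.79 mg/L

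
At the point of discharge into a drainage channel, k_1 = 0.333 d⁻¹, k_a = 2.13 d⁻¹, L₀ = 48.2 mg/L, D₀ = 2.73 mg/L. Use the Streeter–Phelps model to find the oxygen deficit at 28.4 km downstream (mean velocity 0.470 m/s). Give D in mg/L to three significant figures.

Travel time t = x/v = 28.4 km / (0.470 m/s) = 28400 m / 0.470 m/s = 60430 s = 0.6994 d.
k_1 L₀/(k_a−k_1) = 0.333×48.2/(2.13−0.333) = 16.05/1.797 = 8.932 mg/L.
e^(−k_1 t) = e^(−0.333×0.6994) = 0.7922; e^(−k_a t) = e^(−2.13×0.6994) = 0.2254.
D = 8.932 × (0.7922 − 0.2254) + 2.73 × 0.2254 = 5.063 + 0.6155 = 5.678 mg/L.

D ≈ 5.68 mg/L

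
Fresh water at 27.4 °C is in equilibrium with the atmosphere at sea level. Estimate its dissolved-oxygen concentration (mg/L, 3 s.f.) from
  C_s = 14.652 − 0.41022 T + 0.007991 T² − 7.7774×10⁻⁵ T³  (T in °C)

C_s ≈ 7.81 mg/L

C_s = 14.652 − 0.41022×27.4 + 0.007991×27.4² − 7.7774×10⁻⁵×27.4³ = 7.811 mg/L.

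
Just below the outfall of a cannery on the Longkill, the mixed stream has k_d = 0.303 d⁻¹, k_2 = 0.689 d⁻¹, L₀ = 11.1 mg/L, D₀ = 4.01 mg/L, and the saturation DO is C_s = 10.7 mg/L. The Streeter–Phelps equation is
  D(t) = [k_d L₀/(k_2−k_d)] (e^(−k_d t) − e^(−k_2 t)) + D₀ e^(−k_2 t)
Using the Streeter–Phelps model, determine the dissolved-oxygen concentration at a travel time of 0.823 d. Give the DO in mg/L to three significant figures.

k_d L₀/(k_2−k_d) = 0.303×11.1/(0.689−0.303) = 3.363/0.3860 = 8.713 mg/L.
e^(−k_d t) = e^(−0.303×0.8230) = 0.7793; e^(−k_2 t) = e^(−0.689×0.8230) = 0.5672.
D = 8.713 × (0.7793 − 0.5672) + 4.01 × 0.5672 = 1.848 + 2.274 = 4.122 mg/L.
DO = C_s − D = 10.7 − 4.122 = 6.578 mg/L.

DO ≈ 6.58 mg/L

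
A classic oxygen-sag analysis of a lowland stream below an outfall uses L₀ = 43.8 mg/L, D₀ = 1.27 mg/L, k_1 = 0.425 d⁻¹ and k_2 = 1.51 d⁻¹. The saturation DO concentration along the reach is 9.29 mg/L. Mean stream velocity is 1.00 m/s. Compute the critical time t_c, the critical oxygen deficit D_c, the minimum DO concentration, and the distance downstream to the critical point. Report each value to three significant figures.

With k_2/k_1 = 3.553 and 1 − D₀(k_2−k_1)/(k_1 L₀) = 0.9260,
t_c = ln(3.553 × 0.9260) / (1.51 − 0.425) = ln(3.290) / 1.085 = 1.191/1.085 = 1.098 d.
D_c = (k_1/k_2) L₀ e^(−k_1 t_c) = (0.425/1.51) × 43.8 × e^(−0.425×1.098) = 0.2815 × 43.8 × 0.6272 = 7.732 mg/L.
Minimum DO = C_s − D_c = 9.29 − 7.732 = 1.558 mg/L.
x_c = v t_c = 1.00 m/s × 1.098 d × 86400 s/d = 94830 m ≈ 94.8 km.

t_c ≈ 1.10 d; D_c ≈ 7.73 mg/L; min DO ≈ 1.56 mg/L; x_c ≈ 94.8 km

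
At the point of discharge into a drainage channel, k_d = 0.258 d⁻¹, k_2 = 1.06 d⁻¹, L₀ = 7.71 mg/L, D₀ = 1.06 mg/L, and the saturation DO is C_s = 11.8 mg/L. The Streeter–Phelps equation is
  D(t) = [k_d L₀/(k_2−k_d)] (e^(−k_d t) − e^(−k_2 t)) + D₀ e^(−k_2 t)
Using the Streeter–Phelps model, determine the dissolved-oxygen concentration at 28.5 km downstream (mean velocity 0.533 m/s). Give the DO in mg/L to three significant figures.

Travel time t = x/v = 28.5 km / (0.533 m/s) = 28500 m / 0.533 m/s = 53470 s = 0.6189 d.
k_d L₀/(k_2−k_d) = 0.258×7.71/(1.06−0.258) = 1.989/0.8020 = 2.480 mg/L.
e^(−k_d t) = e^(−0.258×0.6189) = 0.8524; e^(−k_2 t) = e^(−1.06×0.6189) = 0.5189.
D = 2.480 × (0.8524 − 0.5189) + 1.06 × 0.5189 = 0.8272 + 0.5501 = 1.377 mg/L.
DO = C_s − D = 11.8 − 1.377 = 10.42 mg/L.

DO ≈ 10.4 mg/L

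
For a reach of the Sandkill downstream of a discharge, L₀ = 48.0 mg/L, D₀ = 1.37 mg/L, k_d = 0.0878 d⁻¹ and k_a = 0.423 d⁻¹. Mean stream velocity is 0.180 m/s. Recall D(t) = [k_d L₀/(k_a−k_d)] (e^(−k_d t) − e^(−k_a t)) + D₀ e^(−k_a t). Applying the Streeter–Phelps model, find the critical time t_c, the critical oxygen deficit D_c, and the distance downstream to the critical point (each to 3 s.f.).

t_c = [1/(k_a−k_d)] ln[(k_a/k_d)(1 − D₀(k_a−k_d)/(k_d L₀))]
= [1/(0.423−0.0878)] ln[(0.423/0.0878)(1 − 1.37×0.3352/(0.0878×48.0))]
= (1/0.3352) ln[4.818 × 0.8910] = 2.983 × ln(4.293) = 2.983 × 1.457 = 4.346 d.
D_c = (k_d/k_a) L₀ e^(−k_d t_c) = (0.0878/0.423) × 48.0 × e^(−0.0878×4.346) = 0.2076 × 48.0 × 0.6828 = 6.802 mg/L.
x_c = v t_c = 0.180 m/s × 4.346 d × 86400 s/d = 67600 m ≈ 67.6 km.

t_c ≈ 4.35 d; D_c ≈ 6.80 mg/L; x_c ≈ 67.6 km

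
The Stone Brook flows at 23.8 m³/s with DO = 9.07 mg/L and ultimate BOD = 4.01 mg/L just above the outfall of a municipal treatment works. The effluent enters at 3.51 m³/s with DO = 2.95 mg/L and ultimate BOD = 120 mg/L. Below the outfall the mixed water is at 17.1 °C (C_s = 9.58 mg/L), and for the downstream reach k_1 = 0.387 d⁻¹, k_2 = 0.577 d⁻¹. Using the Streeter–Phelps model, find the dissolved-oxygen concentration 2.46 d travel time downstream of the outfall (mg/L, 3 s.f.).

DO ≈ 3.71 mg/L

Mixed DO = (23.8×9.07 + 3.51×2.95)/(23.8+3.51) = 226.2/27.31 = 8.283 mg/L.
Mixed L₀ = (23.8×4.01 + 3.51×120)/(27.31) = 516.6/27.31 = 18.92 mg/L.
Initial deficit D₀ = C_s − DO₀ = 9.58 − 8.283 = 1.297 mg/L.
D(2.46) = [0.387×18.92/(0.577−0.387)](e^(−0.387×2.46) − e^(−0.577×2.46)) + 1.297 e^(−0.577×2.46)
= 38.53 × (0.3860 − 0.2419) + 1.297 × 0.2419 = 5.866 mg/L.
DO = 9.58 − 5.866 = 3.714 mg/L.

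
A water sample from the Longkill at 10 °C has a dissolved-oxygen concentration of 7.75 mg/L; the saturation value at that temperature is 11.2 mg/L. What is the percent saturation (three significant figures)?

% saturation = C/C_s × 100 = 7.75/11.2 × 100 = 69.2 %.

69.2 % saturation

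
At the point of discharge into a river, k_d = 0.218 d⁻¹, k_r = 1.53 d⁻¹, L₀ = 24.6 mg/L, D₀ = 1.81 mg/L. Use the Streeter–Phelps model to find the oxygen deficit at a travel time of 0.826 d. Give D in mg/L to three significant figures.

k_d L₀/(k_r−k_d) = 0.218×24.6/(1.53−0.218) = 5.363/1.312 = 4.087 mg/L.
e^(−k_d t) = e^(−0.218×0.8260) = 0.8352; e^(−k_r t) = e^(−1.53×0.8260) = 0.2826.
D = 4.087 × (0.8352 − 0.2826) + 1.81 × 0.2826 = 2.259 + 0.5115 = 2.770 mg/L.

D ≈ 2.77 mg/L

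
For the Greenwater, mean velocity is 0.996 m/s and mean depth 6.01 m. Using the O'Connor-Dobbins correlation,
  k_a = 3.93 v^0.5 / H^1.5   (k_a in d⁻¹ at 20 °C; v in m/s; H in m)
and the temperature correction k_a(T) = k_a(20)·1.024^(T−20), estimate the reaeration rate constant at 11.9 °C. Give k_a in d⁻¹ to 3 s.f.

k_a ≈ 0.220 d⁻¹

k_a(20) = 3.93 × 0.996^0.5 / 6.01^1.5 = 3.93 × 0.9980 / 14.73 = 0.2662 d⁻¹.
k_a(11.9) = 0.2662 × 1.024^(11.9−20) = 0.2662 × 0.8252 = 0.2197 d⁻¹.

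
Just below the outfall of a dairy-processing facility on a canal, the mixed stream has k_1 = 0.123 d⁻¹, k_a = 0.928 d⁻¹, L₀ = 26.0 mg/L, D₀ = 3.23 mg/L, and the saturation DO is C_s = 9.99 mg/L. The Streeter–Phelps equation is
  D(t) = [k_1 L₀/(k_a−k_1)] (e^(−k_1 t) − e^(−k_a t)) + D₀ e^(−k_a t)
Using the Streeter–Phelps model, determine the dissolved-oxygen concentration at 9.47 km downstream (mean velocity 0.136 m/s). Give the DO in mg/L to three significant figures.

DO ≈ 6.74 mg/L

Travel time t = x/v = 9.47 km / (0.136 m/s) = 9470 m / 0.136 m/s = 69630 s = 0.8059 d.
k_1 L₀/(k_a−k_1) = 0.123×26.0/(0.928−0.123) = 3.198/0.8050 = 3.973 mg/L.
e^(−k_1 t) = e^(−0.123×0.8059) = 0.9056; e^(−k_a t) = e^(−0.928×0.8059) = 0.4734.
D = 3.973 × (0.9056 − 0.4734) + 3.23 × 0.4734 = 1.717 + 1.529 = 3.246 mg/L.
DO = C_s − D = 9.99 − 3.246 = 6.744 mg/L.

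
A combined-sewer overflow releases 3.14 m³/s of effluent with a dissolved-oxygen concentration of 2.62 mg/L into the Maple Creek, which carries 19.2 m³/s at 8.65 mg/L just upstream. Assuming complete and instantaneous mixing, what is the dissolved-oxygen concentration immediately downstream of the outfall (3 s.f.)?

7.80 mg/L

Flow-weighted mixing: C = (Q_r C_r + Q_w C_w)/(Q_r + Q_w)
= (19.2×8.65 + 3.14×2.62)/(19.2 + 3.14) = 174.3/22.34 = 7.802 mg/L.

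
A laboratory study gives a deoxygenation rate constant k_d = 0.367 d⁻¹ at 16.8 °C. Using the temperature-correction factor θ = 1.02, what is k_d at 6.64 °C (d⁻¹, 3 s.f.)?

k_d(T₂) = k_d(T₁) · θ^(T₂−T₁) = 0.367 × 1.02^(6.64−16.8)
= 0.367 × 1.02^-10.2 = 0.367 × 0.8178 = 0.3001 d⁻¹.

k_d ≈ 0.300 d⁻¹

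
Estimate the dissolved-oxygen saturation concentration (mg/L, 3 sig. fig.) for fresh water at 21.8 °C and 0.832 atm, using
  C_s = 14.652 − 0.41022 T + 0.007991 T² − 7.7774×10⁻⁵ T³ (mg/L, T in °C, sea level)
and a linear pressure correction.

At sea level: C_s = 14.652 − 0.41022×21.8 + 0.007991×21.8² − 7.7774×10⁻⁵×21.8³ = 8.701 mg/L.
Pressure correction: C_s' = 8.701 × 0.832 = 7.239 mg/L.

C_s ≈ 7.24 mg/L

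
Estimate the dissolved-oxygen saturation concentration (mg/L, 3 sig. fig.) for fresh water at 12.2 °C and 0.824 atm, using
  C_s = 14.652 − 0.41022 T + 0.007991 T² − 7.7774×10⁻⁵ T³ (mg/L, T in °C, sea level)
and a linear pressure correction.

C_s ≈ 8.81 mg/L

At sea level: C_s = 14.652 − 0.41022×12.2 + 0.007991×12.2² − 7.7774×10⁻⁵×12.2³ = 10.70 mg/L.
Pressure correction: C_s' = 10.70 × 0.824 = 8.813 mg/L.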